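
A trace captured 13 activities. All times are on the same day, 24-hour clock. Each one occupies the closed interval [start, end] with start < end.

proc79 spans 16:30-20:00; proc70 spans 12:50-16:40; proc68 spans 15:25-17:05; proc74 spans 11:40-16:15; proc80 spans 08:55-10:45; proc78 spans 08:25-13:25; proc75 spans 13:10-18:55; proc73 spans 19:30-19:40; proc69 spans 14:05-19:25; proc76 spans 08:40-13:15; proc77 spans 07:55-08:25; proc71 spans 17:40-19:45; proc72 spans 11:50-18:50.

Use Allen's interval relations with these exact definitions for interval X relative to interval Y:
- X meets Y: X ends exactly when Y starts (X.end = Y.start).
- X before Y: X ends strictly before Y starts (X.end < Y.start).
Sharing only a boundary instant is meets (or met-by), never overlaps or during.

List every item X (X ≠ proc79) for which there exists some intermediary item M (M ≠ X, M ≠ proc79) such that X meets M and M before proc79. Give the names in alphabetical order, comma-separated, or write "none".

Target proc79 = [16:30, 20:00].
Intermediaries M with M before proc79: proc74, proc76, proc77, proc78, proc80.
Via proc74 — items with X meets proc74: none.
Via proc76 — items with X meets proc76: none.
Via proc77 — items with X meets proc77: none.
Via proc78 — items with X meets proc78: proc77.
Via proc80 — items with X meets proc80: none.
Union: proc77.

proc77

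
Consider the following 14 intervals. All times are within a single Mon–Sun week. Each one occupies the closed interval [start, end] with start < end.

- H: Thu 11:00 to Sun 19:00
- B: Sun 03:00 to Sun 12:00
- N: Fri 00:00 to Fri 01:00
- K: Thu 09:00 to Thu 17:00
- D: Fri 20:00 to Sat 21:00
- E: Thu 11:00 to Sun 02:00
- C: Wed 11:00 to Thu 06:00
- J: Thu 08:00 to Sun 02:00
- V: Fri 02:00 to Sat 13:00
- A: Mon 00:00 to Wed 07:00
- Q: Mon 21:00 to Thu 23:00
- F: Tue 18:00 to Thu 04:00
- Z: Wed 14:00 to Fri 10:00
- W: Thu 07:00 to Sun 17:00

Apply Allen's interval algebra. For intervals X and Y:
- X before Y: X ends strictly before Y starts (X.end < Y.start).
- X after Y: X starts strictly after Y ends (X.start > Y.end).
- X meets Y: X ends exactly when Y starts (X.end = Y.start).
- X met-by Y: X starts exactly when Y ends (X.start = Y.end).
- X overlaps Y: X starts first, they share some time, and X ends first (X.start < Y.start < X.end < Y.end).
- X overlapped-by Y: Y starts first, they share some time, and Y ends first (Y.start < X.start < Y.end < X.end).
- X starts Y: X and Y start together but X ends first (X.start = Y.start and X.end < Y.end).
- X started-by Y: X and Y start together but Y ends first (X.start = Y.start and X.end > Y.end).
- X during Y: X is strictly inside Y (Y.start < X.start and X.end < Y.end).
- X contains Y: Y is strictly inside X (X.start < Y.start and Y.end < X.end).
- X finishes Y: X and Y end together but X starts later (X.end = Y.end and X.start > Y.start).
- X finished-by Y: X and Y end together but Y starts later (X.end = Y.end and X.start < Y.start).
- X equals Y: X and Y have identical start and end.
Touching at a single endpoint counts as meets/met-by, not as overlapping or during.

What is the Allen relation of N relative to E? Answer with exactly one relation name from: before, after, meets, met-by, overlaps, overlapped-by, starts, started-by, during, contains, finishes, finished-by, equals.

N = [Fri 00:00, Fri 01:00]; E = [Thu 11:00, Sun 02:00].
Compare endpoints: N.start > E.start, N.start < E.end, N.end > E.start, N.end < E.end.
That pattern is 'during'.

during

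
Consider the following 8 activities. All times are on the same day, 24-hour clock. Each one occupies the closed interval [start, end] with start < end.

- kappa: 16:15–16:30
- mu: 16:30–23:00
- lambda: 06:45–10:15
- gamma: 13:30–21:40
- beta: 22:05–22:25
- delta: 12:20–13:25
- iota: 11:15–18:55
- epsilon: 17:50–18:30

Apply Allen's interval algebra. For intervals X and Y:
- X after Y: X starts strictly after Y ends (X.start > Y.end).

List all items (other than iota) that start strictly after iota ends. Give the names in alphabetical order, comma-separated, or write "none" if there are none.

Target iota = [11:15, 18:55].
beta [22:05, 22:25] → after → yes.
delta [12:20, 13:25] → during → no.
epsilon [17:50, 18:30] → during → no.
gamma [13:30, 21:40] → overlapped-by → no.
kappa [16:15, 16:30] → during → no.
lambda [06:45, 10:15] → before → no.
mu [16:30, 23:00] → overlapped-by → no.
Result: beta.

beta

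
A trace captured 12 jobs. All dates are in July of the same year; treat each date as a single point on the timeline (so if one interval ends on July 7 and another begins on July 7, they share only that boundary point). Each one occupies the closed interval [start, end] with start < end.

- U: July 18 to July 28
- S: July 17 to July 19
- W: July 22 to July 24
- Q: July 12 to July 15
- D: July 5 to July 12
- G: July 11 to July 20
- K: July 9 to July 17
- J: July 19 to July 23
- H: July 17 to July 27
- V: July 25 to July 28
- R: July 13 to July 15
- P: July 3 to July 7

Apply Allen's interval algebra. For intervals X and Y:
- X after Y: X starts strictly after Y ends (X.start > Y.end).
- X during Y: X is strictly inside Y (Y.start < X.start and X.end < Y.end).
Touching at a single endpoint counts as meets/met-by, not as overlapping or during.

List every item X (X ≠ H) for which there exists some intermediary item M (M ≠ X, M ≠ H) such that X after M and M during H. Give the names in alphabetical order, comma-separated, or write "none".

V

Target H = [July 17, July 27].
Intermediaries M with M during H: J, W.
Via J — items with X after J: V.
Via W — items with X after W: V.
Union: V.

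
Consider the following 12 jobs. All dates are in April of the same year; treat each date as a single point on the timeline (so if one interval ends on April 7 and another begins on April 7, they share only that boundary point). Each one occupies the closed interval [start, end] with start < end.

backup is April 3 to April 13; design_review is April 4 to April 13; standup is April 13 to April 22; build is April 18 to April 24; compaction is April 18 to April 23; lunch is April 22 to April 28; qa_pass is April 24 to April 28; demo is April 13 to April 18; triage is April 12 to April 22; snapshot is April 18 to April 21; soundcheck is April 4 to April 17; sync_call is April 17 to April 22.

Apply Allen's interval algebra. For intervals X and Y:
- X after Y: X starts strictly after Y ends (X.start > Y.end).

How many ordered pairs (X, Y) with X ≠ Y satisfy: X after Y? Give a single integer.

25

Checking all 132 ordered pairs for relation 'after'; matching pairs in alphabetical order:
(build, backup): build after backup ✓
(build, design_review): build after design_review ✓
(build, soundcheck): build after soundcheck ✓
(compaction, backup): compaction after backup ✓
(compaction, design_review): compaction after design_review ✓
(compaction, soundcheck): compaction after soundcheck ✓
(lunch, backup): lunch after backup ✓
(lunch, demo): lunch after demo ✓
(lunch, design_review): lunch after design_review ✓
(lunch, snapshot): lunch after snapshot ✓
(lunch, soundcheck): lunch after soundcheck ✓
(qa_pass, backup): qa_pass after backup ✓
(qa_pass, compaction): qa_pass after compaction ✓
(qa_pass, demo): qa_pass after demo ✓
(qa_pass, design_review): qa_pass after design_review ✓
(qa_pass, snapshot): qa_pass after snapshot ✓
(qa_pass, soundcheck): qa_pass after soundcheck ✓
(qa_pass, standup): qa_pass after standup ✓
(qa_pass, sync_call): qa_pass after sync_call ✓
(qa_pass, triage): qa_pass after triage ✓
(snapshot, backup): snapshot after backup ✓
(snapshot, design_review): snapshot after design_review ✓
(snapshot, soundcheck): snapshot after soundcheck ✓
(sync_call, backup): sync_call after backup ✓
... plus 1 further pairs not listed.
Count: 25.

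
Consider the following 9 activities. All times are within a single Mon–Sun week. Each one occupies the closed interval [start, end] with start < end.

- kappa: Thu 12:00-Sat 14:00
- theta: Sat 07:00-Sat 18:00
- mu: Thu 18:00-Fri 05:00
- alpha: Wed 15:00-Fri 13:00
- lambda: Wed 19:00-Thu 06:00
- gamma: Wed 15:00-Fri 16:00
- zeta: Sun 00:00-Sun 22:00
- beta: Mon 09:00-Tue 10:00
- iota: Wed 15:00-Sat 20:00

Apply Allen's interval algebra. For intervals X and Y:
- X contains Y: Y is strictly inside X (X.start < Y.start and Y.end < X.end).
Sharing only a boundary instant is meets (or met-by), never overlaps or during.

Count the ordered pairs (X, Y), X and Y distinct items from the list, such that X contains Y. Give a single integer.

9

Checking all 72 ordered pairs for relation 'contains'; matching pairs in alphabetical order:
(alpha, lambda): alpha contains lambda ✓
(alpha, mu): alpha contains mu ✓
(gamma, lambda): gamma contains lambda ✓
(gamma, mu): gamma contains mu ✓
(iota, kappa): iota contains kappa ✓
(iota, lambda): iota contains lambda ✓
(iota, mu): iota contains mu ✓
(iota, theta): iota contains theta ✓
(kappa, mu): kappa contains mu ✓
Count: 9.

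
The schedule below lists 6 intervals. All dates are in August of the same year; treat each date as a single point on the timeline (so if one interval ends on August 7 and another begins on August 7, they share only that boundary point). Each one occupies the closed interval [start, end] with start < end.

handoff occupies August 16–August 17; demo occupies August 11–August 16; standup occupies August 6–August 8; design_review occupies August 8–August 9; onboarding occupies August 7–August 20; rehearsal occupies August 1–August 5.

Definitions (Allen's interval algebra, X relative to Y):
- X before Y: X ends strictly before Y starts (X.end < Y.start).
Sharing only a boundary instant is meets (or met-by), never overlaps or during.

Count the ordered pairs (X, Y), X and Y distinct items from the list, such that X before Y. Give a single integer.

Checking all 30 ordered pairs for relation 'before'; matching pairs in alphabetical order:
(design_review, demo): design_review before demo ✓
(design_review, handoff): design_review before handoff ✓
(rehearsal, demo): rehearsal before demo ✓
(rehearsal, design_review): rehearsal before design_review ✓
(rehearsal, handoff): rehearsal before handoff ✓
(rehearsal, onboarding): rehearsal before onboarding ✓
(rehearsal, standup): rehearsal before standup ✓
(standup, demo): standup before demo ✓
(standup, handoff): standup before handoff ✓
Count: 9.

9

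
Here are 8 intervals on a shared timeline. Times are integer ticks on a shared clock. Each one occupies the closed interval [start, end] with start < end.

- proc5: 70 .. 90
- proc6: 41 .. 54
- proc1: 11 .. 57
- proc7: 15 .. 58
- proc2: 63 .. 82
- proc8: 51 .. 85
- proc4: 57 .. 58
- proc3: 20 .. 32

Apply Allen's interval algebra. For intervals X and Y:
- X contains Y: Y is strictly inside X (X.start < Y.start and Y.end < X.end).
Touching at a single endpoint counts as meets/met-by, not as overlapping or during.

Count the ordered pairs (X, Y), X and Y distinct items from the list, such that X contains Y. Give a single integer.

6

Checking all 56 ordered pairs for relation 'contains'; matching pairs in alphabetical order:
(proc1, proc3): proc1 contains proc3 ✓
(proc1, proc6): proc1 contains proc6 ✓
(proc7, proc3): proc7 contains proc3 ✓
(proc7, proc6): proc7 contains proc6 ✓
(proc8, proc2): proc8 contains proc2 ✓
(proc8, proc4): proc8 contains proc4 ✓
Count: 6.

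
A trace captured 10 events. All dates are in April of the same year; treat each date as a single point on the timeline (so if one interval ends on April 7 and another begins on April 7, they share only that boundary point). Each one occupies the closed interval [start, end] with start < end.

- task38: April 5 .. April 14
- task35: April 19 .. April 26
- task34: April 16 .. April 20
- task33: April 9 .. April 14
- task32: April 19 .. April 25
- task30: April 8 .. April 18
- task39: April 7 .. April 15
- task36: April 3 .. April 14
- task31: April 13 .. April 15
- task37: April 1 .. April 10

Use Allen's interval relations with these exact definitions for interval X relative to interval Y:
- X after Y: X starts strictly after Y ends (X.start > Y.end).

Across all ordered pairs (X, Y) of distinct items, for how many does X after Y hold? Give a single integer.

21

Checking all 90 ordered pairs for relation 'after'; matching pairs in alphabetical order:
(task31, task37): task31 after task37 ✓
(task32, task30): task32 after task30 ✓
(task32, task31): task32 after task31 ✓
(task32, task33): task32 after task33 ✓
(task32, task36): task32 after task36 ✓
(task32, task37): task32 after task37 ✓
(task32, task38): task32 after task38 ✓
(task32, task39): task32 after task39 ✓
(task34, task31): task34 after task31 ✓
(task34, task33): task34 after task33 ✓
(task34, task36): task34 after task36 ✓
(task34, task37): task34 after task37 ✓
(task34, task38): task34 after task38 ✓
(task34, task39): task34 after task39 ✓
(task35, task30): task35 after task30 ✓
(task35, task31): task35 after task31 ✓
(task35, task33): task35 after task33 ✓
(task35, task36): task35 after task36 ✓
(task35, task37): task35 after task37 ✓
(task35, task38): task35 after task38 ✓
(task35, task39): task35 after task39 ✓
Count: 21.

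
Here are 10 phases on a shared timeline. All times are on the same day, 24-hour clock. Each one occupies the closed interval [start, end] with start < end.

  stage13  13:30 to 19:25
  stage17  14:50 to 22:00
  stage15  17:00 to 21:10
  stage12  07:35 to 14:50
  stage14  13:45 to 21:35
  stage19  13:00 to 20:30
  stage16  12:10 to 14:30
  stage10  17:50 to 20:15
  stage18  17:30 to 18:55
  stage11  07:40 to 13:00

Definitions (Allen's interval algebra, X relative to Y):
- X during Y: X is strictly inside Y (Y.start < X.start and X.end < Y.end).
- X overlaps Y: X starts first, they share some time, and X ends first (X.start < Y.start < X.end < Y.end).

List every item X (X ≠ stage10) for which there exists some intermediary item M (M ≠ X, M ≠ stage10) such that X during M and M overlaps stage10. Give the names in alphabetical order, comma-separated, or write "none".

stage18

Target stage10 = [17:50, 20:15].
Intermediaries M with M overlaps stage10: stage13, stage18.
Via stage13 — items with X during stage13: stage18.
Via stage18 — items with X during stage18: none.
Union: stage18.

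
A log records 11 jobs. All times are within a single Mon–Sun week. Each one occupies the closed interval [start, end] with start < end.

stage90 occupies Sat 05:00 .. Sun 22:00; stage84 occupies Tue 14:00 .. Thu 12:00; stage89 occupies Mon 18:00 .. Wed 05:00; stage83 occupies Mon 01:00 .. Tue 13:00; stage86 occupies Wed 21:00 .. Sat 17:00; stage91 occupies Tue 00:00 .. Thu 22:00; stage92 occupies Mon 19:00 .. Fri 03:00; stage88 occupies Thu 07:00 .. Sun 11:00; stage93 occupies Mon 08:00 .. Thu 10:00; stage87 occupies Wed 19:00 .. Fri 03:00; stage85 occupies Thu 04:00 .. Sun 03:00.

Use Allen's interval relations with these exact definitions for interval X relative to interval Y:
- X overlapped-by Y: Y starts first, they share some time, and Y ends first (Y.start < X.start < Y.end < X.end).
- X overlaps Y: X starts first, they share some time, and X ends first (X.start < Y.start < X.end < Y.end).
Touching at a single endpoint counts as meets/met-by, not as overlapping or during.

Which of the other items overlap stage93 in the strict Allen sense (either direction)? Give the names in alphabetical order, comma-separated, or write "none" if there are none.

stage83, stage84, stage85, stage86, stage87, stage88, stage91, stage92

Target stage93 = [Mon 08:00, Thu 10:00].
stage83 [Mon 01:00, Tue 13:00] → overlaps → yes.
stage84 [Tue 14:00, Thu 12:00] → overlapped-by → yes.
stage85 [Thu 04:00, Sun 03:00] → overlapped-by → yes.
stage86 [Wed 21:00, Sat 17:00] → overlapped-by → yes.
stage87 [Wed 19:00, Fri 03:00] → overlapped-by → yes.
stage88 [Thu 07:00, Sun 11:00] → overlapped-by → yes.
stage89 [Mon 18:00, Wed 05:00] → during → no.
stage90 [Sat 05:00, Sun 22:00] → after → no.
stage91 [Tue 00:00, Thu 22:00] → overlapped-by → yes.
stage92 [Mon 19:00, Fri 03:00] → overlapped-by → yes.
Result: stage83, stage84, stage85, stage86, stage87, stage88, stage91, stage92.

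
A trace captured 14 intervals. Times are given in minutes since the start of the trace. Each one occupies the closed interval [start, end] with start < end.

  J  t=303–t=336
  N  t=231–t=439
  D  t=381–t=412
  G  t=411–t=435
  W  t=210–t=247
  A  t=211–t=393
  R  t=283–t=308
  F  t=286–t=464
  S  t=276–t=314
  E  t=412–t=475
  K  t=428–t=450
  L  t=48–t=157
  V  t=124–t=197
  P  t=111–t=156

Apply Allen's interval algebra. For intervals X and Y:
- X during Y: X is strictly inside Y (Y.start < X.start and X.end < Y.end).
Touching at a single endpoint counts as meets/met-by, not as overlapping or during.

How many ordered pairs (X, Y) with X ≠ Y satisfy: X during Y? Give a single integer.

15

Checking all 182 ordered pairs for relation 'during'; matching pairs in alphabetical order:
(D, F): D during F ✓
(D, N): D during N ✓
(G, F): G during F ✓
(G, N): G during N ✓
(J, A): J during A ✓
(J, F): J during F ✓
(J, N): J during N ✓
(K, E): K during E ✓
(K, F): K during F ✓
(P, L): P during L ✓
(R, A): R during A ✓
(R, N): R during N ✓
(R, S): R during S ✓
(S, A): S during A ✓
(S, N): S during N ✓
Count: 15.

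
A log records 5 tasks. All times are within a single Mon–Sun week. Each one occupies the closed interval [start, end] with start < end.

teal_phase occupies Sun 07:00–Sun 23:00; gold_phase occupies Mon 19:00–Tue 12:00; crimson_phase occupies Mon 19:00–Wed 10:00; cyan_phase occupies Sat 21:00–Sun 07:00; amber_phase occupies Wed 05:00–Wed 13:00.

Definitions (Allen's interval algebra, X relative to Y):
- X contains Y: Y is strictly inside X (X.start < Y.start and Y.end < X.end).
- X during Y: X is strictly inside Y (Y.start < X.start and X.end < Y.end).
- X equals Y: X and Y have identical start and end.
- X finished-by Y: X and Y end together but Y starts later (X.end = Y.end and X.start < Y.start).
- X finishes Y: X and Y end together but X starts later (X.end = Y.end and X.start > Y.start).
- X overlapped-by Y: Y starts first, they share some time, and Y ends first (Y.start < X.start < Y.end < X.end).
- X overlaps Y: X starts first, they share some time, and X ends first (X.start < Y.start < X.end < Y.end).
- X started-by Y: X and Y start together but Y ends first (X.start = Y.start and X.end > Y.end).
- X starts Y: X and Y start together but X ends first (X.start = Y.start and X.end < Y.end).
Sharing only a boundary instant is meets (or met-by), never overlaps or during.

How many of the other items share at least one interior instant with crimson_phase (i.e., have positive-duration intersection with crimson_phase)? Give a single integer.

Target crimson_phase = [Mon 19:00, Wed 10:00].
amber_phase [Wed 05:00, Wed 13:00] → overlapped-by → counts.
cyan_phase [Sat 21:00, Sun 07:00] → after → no.
gold_phase [Mon 19:00, Tue 12:00] → starts → counts.
teal_phase [Sun 07:00, Sun 23:00] → after → no.
Total: 2.

2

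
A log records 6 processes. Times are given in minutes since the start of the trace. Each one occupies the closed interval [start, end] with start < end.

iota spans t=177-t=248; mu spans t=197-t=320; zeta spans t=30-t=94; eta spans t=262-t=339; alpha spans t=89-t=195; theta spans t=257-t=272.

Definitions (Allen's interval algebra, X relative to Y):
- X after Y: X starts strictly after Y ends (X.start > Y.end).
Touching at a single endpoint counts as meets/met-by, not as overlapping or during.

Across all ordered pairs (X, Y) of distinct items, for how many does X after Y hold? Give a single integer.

Checking all 30 ordered pairs for relation 'after'; matching pairs in alphabetical order:
(eta, alpha): eta after alpha ✓
(eta, iota): eta after iota ✓
(eta, zeta): eta after zeta ✓
(iota, zeta): iota after zeta ✓
(mu, alpha): mu after alpha ✓
(mu, zeta): mu after zeta ✓
(theta, alpha): theta after alpha ✓
(theta, iota): theta after iota ✓
(theta, zeta): theta after zeta ✓
Count: 9.

9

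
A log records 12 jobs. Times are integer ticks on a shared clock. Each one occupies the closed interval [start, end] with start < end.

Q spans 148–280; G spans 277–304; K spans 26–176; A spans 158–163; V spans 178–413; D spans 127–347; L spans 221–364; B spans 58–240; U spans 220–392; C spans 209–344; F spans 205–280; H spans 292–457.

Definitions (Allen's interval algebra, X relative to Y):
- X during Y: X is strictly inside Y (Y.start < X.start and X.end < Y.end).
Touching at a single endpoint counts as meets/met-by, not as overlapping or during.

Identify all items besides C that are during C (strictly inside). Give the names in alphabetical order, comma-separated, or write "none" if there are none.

G

Target C = [209, 344].
A [158, 163] → before → no.
B [58, 240] → overlaps → no.
D [127, 347] → contains → no.
F [205, 280] → overlaps → no.
G [277, 304] → during → yes.
H [292, 457] → overlapped-by → no.
K [26, 176] → before → no.
L [221, 364] → overlapped-by → no.
Q [148, 280] → overlaps → no.
U [220, 392] → overlapped-by → no.
V [178, 413] → contains → no.
Result: G.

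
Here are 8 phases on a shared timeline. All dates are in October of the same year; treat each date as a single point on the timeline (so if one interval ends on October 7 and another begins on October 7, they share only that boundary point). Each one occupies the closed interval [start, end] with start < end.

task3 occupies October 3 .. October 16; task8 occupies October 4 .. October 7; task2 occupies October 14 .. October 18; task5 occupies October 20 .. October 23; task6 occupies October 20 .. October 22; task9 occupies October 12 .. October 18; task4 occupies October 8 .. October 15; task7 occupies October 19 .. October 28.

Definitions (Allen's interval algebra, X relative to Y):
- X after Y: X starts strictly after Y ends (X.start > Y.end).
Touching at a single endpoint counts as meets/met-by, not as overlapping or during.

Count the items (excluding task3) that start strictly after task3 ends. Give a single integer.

Target task3 = [October 3, October 16].
task2 [October 14, October 18] → overlapped-by → no.
task4 [October 8, October 15] → during → no.
task5 [October 20, October 23] → after → counts.
task6 [October 20, October 22] → after → counts.
task7 [October 19, October 28] → after → counts.
task8 [October 4, October 7] → during → no.
task9 [October 12, October 18] → overlapped-by → no.
Total: 3.

3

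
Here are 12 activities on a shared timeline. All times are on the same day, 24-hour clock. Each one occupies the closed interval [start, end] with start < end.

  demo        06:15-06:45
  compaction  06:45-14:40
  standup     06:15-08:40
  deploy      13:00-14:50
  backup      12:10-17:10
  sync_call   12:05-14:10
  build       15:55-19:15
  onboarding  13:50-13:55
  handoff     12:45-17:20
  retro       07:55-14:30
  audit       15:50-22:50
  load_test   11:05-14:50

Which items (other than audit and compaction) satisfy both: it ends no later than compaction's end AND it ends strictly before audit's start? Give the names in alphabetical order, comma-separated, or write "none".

demo, onboarding, retro, standup, sync_call

Conditions: its end is no later than compaction's end (X.end <= 14:40) AND its end is strictly before audit's start (X.end < 15:50).
backup: end 17:10 <= 14:40? ✗; end 17:10 < 15:50? ✗ → no.
build: end 19:15 <= 14:40? ✗; end 19:15 < 15:50? ✗ → no.
demo: end 06:45 <= 14:40? ✓; end 06:45 < 15:50? ✓ → yes.
deploy: end 14:50 <= 14:40? ✗; end 14:50 < 15:50? ✓ → no.
handoff: end 17:20 <= 14:40? ✗; end 17:20 < 15:50? ✗ → no.
load_test: end 14:50 <= 14:40? ✗; end 14:50 < 15:50? ✓ → no.
onboarding: end 13:55 <= 14:40? ✓; end 13:55 < 15:50? ✓ → yes.
retro: end 14:30 <= 14:40? ✓; end 14:30 < 15:50? ✓ → yes.
standup: end 08:40 <= 14:40? ✓; end 08:40 < 15:50? ✓ → yes.
sync_call: end 14:10 <= 14:40? ✓; end 14:10 < 15:50? ✓ → yes.
Result: demo, onboarding, retro, standup, sync_call.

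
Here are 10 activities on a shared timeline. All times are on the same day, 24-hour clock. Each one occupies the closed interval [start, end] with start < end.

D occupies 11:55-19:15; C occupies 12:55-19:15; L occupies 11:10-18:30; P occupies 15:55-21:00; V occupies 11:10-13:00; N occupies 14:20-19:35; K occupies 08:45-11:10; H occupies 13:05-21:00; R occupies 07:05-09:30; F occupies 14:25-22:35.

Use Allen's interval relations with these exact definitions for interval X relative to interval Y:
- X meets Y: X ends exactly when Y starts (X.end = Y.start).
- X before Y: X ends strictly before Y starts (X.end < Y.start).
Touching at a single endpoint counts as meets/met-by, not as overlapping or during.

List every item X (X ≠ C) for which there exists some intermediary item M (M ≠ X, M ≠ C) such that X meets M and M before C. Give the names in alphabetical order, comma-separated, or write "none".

none

Target C = [12:55, 19:15].
Intermediaries M with M before C: K, R.
Via K — items with X meets K: none.
Via R — items with X meets R: none.
Union: none.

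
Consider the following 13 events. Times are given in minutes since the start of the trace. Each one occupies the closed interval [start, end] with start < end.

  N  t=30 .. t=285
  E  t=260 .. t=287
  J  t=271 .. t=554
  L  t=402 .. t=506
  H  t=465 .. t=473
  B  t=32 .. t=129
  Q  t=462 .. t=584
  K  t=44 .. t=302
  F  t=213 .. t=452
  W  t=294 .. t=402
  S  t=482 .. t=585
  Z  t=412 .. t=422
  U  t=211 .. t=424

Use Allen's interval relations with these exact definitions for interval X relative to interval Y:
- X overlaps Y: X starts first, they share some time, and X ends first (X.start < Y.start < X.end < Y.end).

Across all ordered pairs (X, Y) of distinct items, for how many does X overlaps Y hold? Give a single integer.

Checking all 156 ordered pairs for relation 'overlaps'; matching pairs in alphabetical order:
(B, K): B overlaps K ✓
(E, J): E overlaps J ✓
(F, J): F overlaps J ✓
(F, L): F overlaps L ✓
(J, Q): J overlaps Q ✓
(J, S): J overlaps S ✓
(K, F): K overlaps F ✓
(K, J): K overlaps J ✓
(K, U): K overlaps U ✓
(K, W): K overlaps W ✓
(L, Q): L overlaps Q ✓
(L, S): L overlaps S ✓
(N, E): N overlaps E ✓
(N, F): N overlaps F ✓
(N, J): N overlaps J ✓
(N, K): N overlaps K ✓
(N, U): N overlaps U ✓
(Q, S): Q overlaps S ✓
(U, F): U overlaps F ✓
(U, J): U overlaps J ✓
(U, L): U overlaps L ✓
Count: 21.

21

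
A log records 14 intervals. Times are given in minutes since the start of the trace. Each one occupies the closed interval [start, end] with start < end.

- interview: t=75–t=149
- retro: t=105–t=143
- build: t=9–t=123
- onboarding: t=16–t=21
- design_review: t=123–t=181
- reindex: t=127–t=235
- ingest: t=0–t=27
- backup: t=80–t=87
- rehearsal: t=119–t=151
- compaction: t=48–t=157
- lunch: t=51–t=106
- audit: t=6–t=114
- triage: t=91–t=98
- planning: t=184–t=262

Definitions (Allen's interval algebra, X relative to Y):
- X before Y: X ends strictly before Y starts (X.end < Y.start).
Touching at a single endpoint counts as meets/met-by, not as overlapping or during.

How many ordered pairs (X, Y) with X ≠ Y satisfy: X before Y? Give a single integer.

Checking all 182 ordered pairs for relation 'before'; matching pairs in alphabetical order:
(audit, design_review): audit before design_review ✓
(audit, planning): audit before planning ✓
(audit, rehearsal): audit before rehearsal ✓
(audit, reindex): audit before reindex ✓
(backup, design_review): backup before design_review ✓
(backup, planning): backup before planning ✓
(backup, rehearsal): backup before rehearsal ✓
(backup, reindex): backup before reindex ✓
(backup, retro): backup before retro ✓
(backup, triage): backup before triage ✓
(build, planning): build before planning ✓
(build, reindex): build before reindex ✓
(compaction, planning): compaction before planning ✓
(design_review, planning): design_review before planning ✓
(ingest, backup): ingest before backup ✓
(ingest, compaction): ingest before compaction ✓
(ingest, design_review): ingest before design_review ✓
(ingest, interview): ingest before interview ✓
(ingest, lunch): ingest before lunch ✓
(ingest, planning): ingest before planning ✓
(ingest, rehearsal): ingest before rehearsal ✓
(ingest, reindex): ingest before reindex ✓
(ingest, retro): ingest before retro ✓
(ingest, triage): ingest before triage ✓
... plus 22 further pairs not listed.
Count: 46.

46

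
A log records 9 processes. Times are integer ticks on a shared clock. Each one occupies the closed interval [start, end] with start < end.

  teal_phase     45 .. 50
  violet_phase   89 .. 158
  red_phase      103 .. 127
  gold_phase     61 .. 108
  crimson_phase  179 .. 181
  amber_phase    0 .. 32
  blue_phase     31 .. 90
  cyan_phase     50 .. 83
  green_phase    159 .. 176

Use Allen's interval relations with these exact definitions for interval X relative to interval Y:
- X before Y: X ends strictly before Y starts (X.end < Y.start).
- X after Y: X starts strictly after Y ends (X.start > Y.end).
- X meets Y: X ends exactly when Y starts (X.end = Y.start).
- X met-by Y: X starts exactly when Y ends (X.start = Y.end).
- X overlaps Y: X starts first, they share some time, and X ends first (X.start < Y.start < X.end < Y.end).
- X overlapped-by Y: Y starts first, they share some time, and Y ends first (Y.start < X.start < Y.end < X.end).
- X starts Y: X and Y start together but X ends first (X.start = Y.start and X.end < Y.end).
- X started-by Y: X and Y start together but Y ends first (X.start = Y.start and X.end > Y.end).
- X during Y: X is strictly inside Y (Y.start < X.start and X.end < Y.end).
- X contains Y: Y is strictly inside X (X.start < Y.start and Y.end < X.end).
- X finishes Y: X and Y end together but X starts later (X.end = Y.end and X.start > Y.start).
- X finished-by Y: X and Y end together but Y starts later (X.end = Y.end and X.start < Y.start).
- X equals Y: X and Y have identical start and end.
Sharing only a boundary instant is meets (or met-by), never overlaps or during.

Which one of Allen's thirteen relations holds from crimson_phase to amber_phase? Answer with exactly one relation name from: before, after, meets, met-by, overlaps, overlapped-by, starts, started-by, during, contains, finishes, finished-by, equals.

crimson_phase = [179, 181]; amber_phase = [0, 32].
Compare endpoints: crimson_phase.start > amber_phase.start, crimson_phase.start > amber_phase.end, crimson_phase.end > amber_phase.start, crimson_phase.end > amber_phase.end.
That pattern is 'after'.

after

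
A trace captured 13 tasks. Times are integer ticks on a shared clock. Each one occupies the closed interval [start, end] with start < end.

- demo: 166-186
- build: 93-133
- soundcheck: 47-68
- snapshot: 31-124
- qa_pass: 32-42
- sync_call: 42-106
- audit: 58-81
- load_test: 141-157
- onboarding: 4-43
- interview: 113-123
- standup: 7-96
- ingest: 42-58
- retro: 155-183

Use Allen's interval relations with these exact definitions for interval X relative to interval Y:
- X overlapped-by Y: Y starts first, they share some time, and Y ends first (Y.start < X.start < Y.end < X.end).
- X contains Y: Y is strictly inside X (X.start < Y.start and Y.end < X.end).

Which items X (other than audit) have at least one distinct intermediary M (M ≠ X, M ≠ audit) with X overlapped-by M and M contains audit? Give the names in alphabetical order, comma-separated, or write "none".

build, snapshot, sync_call

Target audit = [58, 81].
Intermediaries M with M contains audit: snapshot, standup, sync_call.
Via snapshot — items with X overlapped-by snapshot: build.
Via standup — items with X overlapped-by standup: build, snapshot, sync_call.
Via sync_call — items with X overlapped-by sync_call: build.
Union: build, snapshot, sync_call.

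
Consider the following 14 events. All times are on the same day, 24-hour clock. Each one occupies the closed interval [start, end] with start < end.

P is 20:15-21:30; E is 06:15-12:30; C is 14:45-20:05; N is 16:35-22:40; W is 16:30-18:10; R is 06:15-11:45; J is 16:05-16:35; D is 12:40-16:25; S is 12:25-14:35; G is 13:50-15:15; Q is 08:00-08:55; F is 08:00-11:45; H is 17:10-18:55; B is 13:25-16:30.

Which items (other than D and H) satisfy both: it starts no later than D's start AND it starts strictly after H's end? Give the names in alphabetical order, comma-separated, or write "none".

Conditions: its start is no later than D's start (X.start <= 12:40) AND its start is strictly after H's end (X.start > 18:55).
B: start 13:25 <= 12:40? ✗; start 13:25 > 18:55? ✗ → no.
C: start 14:45 <= 12:40? ✗; start 14:45 > 18:55? ✗ → no.
E: start 06:15 <= 12:40? ✓; start 06:15 > 18:55? ✗ → no.
F: start 08:00 <= 12:40? ✓; start 08:00 > 18:55? ✗ → no.
G: start 13:50 <= 12:40? ✗; start 13:50 > 18:55? ✗ → no.
J: start 16:05 <= 12:40? ✗; start 16:05 > 18:55? ✗ → no.
N: start 16:35 <= 12:40? ✗; start 16:35 > 18:55? ✗ → no.
P: start 20:15 <= 12:40? ✗; start 20:15 > 18:55? ✓ → no.
Q: start 08:00 <= 12:40? ✓; start 08:00 > 18:55? ✗ → no.
R: start 06:15 <= 12:40? ✓; start 06:15 > 18:55? ✗ → no.
S: start 12:25 <= 12:40? ✓; start 12:25 > 18:55? ✗ → no.
W: start 16:30 <= 12:40? ✗; start 16:30 > 18:55? ✗ → no.
Result: none.

none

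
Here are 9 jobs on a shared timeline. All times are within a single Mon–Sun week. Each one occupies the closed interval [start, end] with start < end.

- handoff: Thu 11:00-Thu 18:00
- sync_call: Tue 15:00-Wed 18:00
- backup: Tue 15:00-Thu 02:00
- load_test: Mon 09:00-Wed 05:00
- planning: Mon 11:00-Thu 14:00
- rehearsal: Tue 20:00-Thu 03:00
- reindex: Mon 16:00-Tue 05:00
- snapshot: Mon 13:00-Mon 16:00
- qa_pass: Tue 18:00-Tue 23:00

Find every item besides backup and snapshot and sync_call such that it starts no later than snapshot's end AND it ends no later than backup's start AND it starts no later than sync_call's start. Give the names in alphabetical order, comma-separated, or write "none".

reindex

Conditions: its start is no later than snapshot's end (X.start <= Mon 16:00) AND its end is no later than backup's start (X.end <= Tue 15:00) AND its start is no later than sync_call's start (X.start <= Tue 15:00).
handoff: start Thu 11:00 <= Mon 16:00? ✗; end Thu 18:00 <= Tue 15:00? ✗; start Thu 11:00 <= Tue 15:00? ✗ → no.
load_test: start Mon 09:00 <= Mon 16:00? ✓; end Wed 05:00 <= Tue 15:00? ✗; start Mon 09:00 <= Tue 15:00? ✓ → no.
planning: start Mon 11:00 <= Mon 16:00? ✓; end Thu 14:00 <= Tue 15:00? ✗; start Mon 11:00 <= Tue 15:00? ✓ → no.
qa_pass: start Tue 18:00 <= Mon 16:00? ✗; end Tue 23:00 <= Tue 15:00? ✗; start Tue 18:00 <= Tue 15:00? ✗ → no.
rehearsal: start Tue 20:00 <= Mon 16:00? ✗; end Thu 03:00 <= Tue 15:00? ✗; start Tue 20:00 <= Tue 15:00? ✗ → no.
reindex: start Mon 16:00 <= Mon 16:00? ✓; end Tue 05:00 <= Tue 15:00? ✓; start Mon 16:00 <= Tue 15:00? ✓ → yes.
Result: reindex.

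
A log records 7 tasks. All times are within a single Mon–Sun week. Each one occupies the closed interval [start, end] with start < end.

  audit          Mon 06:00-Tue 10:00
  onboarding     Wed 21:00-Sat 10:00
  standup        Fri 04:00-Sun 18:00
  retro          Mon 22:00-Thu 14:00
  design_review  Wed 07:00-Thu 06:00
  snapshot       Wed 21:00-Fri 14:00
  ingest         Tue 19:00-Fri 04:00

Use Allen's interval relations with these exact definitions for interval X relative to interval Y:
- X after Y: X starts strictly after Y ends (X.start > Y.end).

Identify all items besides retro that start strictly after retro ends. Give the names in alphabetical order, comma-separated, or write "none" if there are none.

standup

Target retro = [Mon 22:00, Thu 14:00].
audit [Mon 06:00, Tue 10:00] → overlaps → no.
design_review [Wed 07:00, Thu 06:00] → during → no.
ingest [Tue 19:00, Fri 04:00] → overlapped-by → no.
onboarding [Wed 21:00, Sat 10:00] → overlapped-by → no.
snapshot [Wed 21:00, Fri 14:00] → overlapped-by → no.
standup [Fri 04:00, Sun 18:00] → after → yes.
Result: standup.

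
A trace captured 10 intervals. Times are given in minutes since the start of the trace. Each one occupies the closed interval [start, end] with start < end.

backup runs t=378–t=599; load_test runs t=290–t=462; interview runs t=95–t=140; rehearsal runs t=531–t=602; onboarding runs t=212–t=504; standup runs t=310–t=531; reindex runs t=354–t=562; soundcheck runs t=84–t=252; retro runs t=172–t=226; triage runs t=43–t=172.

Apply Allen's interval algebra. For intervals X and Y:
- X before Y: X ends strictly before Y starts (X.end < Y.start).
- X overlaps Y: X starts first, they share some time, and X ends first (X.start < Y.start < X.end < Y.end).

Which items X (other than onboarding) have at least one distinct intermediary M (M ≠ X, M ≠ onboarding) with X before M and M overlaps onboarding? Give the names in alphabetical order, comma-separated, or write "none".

interview

Target onboarding = [t=212, t=504].
Intermediaries M with M overlaps onboarding: retro, soundcheck.
Via retro — items with X before retro: interview.
Via soundcheck — items with X before soundcheck: none.
Union: interview.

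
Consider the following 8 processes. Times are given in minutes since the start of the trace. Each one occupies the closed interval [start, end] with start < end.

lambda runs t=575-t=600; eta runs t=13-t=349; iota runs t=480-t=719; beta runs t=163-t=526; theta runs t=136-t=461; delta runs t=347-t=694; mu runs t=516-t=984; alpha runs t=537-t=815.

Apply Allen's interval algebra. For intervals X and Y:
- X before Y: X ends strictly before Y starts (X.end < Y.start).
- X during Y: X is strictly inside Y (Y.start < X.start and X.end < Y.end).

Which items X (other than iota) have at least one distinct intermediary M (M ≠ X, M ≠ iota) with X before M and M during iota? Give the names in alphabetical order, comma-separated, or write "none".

beta, eta, theta

Target iota = [t=480, t=719].
Intermediaries M with M during iota: lambda.
Via lambda — items with X before lambda: beta, eta, theta.
Union: beta, eta, theta.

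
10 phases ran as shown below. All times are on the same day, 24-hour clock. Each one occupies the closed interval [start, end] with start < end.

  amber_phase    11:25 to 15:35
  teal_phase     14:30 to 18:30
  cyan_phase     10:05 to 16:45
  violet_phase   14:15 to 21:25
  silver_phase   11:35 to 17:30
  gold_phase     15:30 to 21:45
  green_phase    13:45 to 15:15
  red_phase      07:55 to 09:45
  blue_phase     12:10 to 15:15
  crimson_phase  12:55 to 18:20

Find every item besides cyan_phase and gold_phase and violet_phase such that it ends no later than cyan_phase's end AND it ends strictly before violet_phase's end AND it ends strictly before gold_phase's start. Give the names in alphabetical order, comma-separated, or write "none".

blue_phase, green_phase, red_phase

Conditions: its end is no later than cyan_phase's end (X.end <= 16:45) AND its end is strictly before violet_phase's end (X.end < 21:25) AND its end is strictly before gold_phase's start (X.end < 15:30).
amber_phase: end 15:35 <= 16:45? ✓; end 15:35 < 21:25? ✓; end 15:35 < 15:30? ✗ → no.
blue_phase: end 15:15 <= 16:45? ✓; end 15:15 < 21:25? ✓; end 15:15 < 15:30? ✓ → yes.
crimson_phase: end 18:20 <= 16:45? ✗; end 18:20 < 21:25? ✓; end 18:20 < 15:30? ✗ → no.
green_phase: end 15:15 <= 16:45? ✓; end 15:15 < 21:25? ✓; end 15:15 < 15:30? ✓ → yes.
red_phase: end 09:45 <= 16:45? ✓; end 09:45 < 21:25? ✓; end 09:45 < 15:30? ✓ → yes.
silver_phase: end 17:30 <= 16:45? ✗; end 17:30 < 21:25? ✓; end 17:30 < 15:30? ✗ → no.
teal_phase: end 18:30 <= 16:45? ✗; end 18:30 < 21:25? ✓; end 18:30 < 15:30? ✗ → no.
Result: blue_phase, green_phase, red_phase.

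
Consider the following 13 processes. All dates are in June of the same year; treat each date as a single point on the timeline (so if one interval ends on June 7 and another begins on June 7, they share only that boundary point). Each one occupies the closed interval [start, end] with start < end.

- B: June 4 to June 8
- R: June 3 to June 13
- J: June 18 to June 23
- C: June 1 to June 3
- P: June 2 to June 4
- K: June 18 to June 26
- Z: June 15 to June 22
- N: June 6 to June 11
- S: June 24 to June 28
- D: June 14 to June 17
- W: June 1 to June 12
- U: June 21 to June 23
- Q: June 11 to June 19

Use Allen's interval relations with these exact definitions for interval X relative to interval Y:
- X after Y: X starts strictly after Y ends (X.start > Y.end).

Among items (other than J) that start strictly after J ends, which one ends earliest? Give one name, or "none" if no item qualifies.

S

Target J = [June 18, June 23].
B [June 4, June 8] → before → excluded.
C [June 1, June 3] → before → excluded.
D [June 14, June 17] → before → excluded.
K [June 18, June 26] → started-by → excluded.
N [June 6, June 11] → before → excluded.
P [June 2, June 4] → before → excluded.
Q [June 11, June 19] → overlaps → excluded.
R [June 3, June 13] → before → excluded.
S [June 24, June 28] → after → candidate.
U [June 21, June 23] → finishes → excluded.
W [June 1, June 12] → before → excluded.
Z [June 15, June 22] → overlaps → excluded.
Among candidates, earliest end is June 28 → S.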